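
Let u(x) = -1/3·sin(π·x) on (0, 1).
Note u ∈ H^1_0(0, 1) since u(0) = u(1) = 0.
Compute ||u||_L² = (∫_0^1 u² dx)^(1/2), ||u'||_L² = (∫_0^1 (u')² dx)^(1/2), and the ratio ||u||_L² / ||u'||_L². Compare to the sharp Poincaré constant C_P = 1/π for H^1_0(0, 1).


||u||_L² / ||u'||_L² = 1/π = C_P.

u(x) = -1/3·sin(π·x), so u'(x) = -π*cos(π*x)/3.
Writing u(x) = A·sin(kπx/L) with A = -1/3 and k = 1, use ∫_0^L sin²(kπx/L) dx = L/2 and ∫_0^L cos²(kπx/L) dx = L/2.
u² = 1/9·sin²(π·x) and (u')² = π^2/9·cos²(π·x), and each of sin², cos² integrates to L/2 = 1/2 over (0, 1).
∫_0^1 u² dx = 1/18, so ||u||_L² = sqrt(2)/6.
∫_0^1 (u')² dx = π^2/18, so ||u'||_L² = sqrt(2)*π/6.
Ratio ||u||_L² / ||u'||_L² = 1/π.
Sharp Poincaré constant on H^1_0(0, 1) is C_P = L/π = 1/π, achieved by sin(π·x).
This is the k = 1 eigenfunction (up to amplitude), so the ratio equals the sharp Poincaré constant exactly.


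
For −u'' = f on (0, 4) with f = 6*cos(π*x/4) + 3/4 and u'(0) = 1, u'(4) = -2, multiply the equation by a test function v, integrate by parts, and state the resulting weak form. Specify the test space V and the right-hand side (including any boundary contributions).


V = H^1(0, 4) (v unrestricted at boundary; u is determined up to an additive constant); weak form: ∫_0^4 u'v' dx = ∫_0^4 (6*cos(π*x/4) + 3/4) v dx − 2·v(4) − v(0) for all v ∈ V.

Multiply both sides by a test function v and integrate from 0 to 4:
  ∫_0^4 −u''(x) v(x) dx = ∫_0^4 f(x) v(x) dx.
Integrate the LHS by parts once:
  ∫_0^4 −u'' v dx = −[u'(x) v(x)]_0^4 + ∫_0^4 u'(x) v'(x) dx.
Thus ∫_0^4 u'(x) v'(x) dx = ∫_0^4 f(x) v(x) dx + [u'(x) v(x)]_0^4.
Choose V so that boundary terms are either known or forced to vanish.
u has inhomogeneous Neumann u'(0) = 1, u'(4) = -2. [u' v]_0^4 = (-2)·v(4) − (1)·v(0) = − 2·v(4) − v(0). Take V = H^1(0, 4); boundary term becomes part of RHS.
Weak formulation: find u (satisfying any essential BC) such that ∫_0^4 u'(x) v'(x) dx = ∫_0^4 f v dx − 2·v(4) − v(0) for all v ∈ V (Neumann data are natural BCs: they enter the RHS as boundary terms).
Substituting f(x) = 6*cos(π*x/4) + 3/4, the right-hand side is ∫_0^4 (6*cos(π*x/4) + 3/4) v dx − 2·v(4) − v(0).
Compatibility check (pure Neumann): taking v ≡ 1 ∈ V gives 0 = ∫_0^4 f dx + (-2) − (1), i.e. ∫_0^4 f dx must equal u'(0) − u'(4) = 3. Indeed ∫_0^4 (6*cos(π*x/4) + 3/4) dx = 3, so the data are compatible. The solution is then unique only up to an additive constant (fix it e.g. by requiring ∫_0^4 u dx = 0).


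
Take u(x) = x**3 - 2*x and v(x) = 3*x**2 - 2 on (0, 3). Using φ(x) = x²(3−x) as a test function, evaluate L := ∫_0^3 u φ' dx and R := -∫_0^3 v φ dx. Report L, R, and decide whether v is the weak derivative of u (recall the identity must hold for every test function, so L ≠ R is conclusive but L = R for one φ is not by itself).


LHS = -297/5, RHS = -297/5. Yes, v = u' weakly.

u(x) = x**3 - 2*x, classical derivative u'(x) = 3*x**2 - 2.
φ(x) = x²(3−x), so φ'(x) = 3*x*(2 - x).
Note φ(0) = φ(3) = 0, so the boundary term u·φ vanishes.
LHS = ∫_0^3 u(x) φ'(x) dx = ∫_0^3 (-3*x^5 + 6*x^4 + 6*x^3 - 12*x^2) dx. Term by term:
  ∫_0^3 -3*x^5 dx = -729/2;  ∫_0^3 6*x^4 dx = 1458/5;  ∫_0^3 6*x^3 dx = 243/2;
  ∫_0^3 -12*x^2 dx = -108.
Sum: -729/2 + 1458/5 + 243/2 − 108 = -297/5.
So LHS = -297/5.
∫_0^3 v(x) φ(x) dx = ∫_0^3 (-3*x^5 + 9*x^4 + 2*x^3 - 6*x^2) dx. Term by term:
  ∫_0^3 -3*x^5 dx = -729/2;  ∫_0^3 9*x^4 dx = 2187/5;  ∫_0^3 2*x^3 dx = 81/2;
  ∫_0^3 -6*x^2 dx = -54.
Sum: -729/2 + 2187/5 + 81/2 − 54 = 297/5.
So RHS = -∫_0^3 v(x) φ(x) dx = -297/5.
LHS = RHS, so the identity holds for this test φ.
Moreover u is smooth here and v(x) = u'(x) = 3*x**2 - 2 pointwise, so the identity holds for every test function. Hence v is the weak derivative of u.


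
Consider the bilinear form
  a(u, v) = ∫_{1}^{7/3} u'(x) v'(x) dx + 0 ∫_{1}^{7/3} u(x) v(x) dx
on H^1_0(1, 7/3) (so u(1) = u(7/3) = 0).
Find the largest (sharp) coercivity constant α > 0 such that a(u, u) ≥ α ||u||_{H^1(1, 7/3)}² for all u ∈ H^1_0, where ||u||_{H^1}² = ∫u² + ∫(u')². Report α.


α = 9*π^2/(16 + 9*π^2)

Coercivity of a(·,·) on H^1_0(1, 7/3) means a(u, u) ≥ α ||u||_{H^1}² for every u ∈ H^1_0.
The interval has length L = 4/3, and Poincaré/coercivity depend only on L. Here a(u, u) = ∫(u')² + (0)·∫u².
Here c = 0, so a(u,u) = ∫(u')² alone. The condition a(u,u) ≥ α||u||_{H^1}² reads (1−α)∫(u')² ≥ (α−c)∫u². Any admissible α is ≤ 1 (rapidly oscillating u have ∫u²/∫(u')² → 0), and α = 1 would force 0 ≥ (1−c)∫u², impossible since c < 1; so 1−α > 0. By the sharp Poincaré inequality on H^1_0 of an interval of length L, ∫(u')² ≥ (π/L)²∫u² with equality for the first sine mode sin(π(x−x₀)/L) (x₀ the left endpoint), so the inequality holds for all u iff (1−α)(π/L)² ≥ α − c, i.e. α ≤ ((π/L)² + c)/((π/L)² + 1) = (1 + c(L/π)²)/(1 + (L/π)²). (Direct route, valid since c ≤ 0: Poincaré gives c∫u² ≥ c(L/π)²∫(u')², so a(u,u) ≥ (1 + c(L/π)²)∫(u')², while ||u||_{H^1}² ≤ (1 + (L/π)²)∫(u')²; dividing yields the same α.) With (π/L)² = 9*π^2/16 and c = 0, the largest admissible constant is α = ((π/L)² + c)/((π/L)² + 1).
Simplifying, α = 9*π^2/(16 + 9*π^2).


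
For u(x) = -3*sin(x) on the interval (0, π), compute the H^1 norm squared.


||u||_{H^1(0,π)}^2 = 9*π

u'(x) = -3*cos(x).
Expand u² and (u')² and integrate term by term on (0, π), using: for integers n ≥ 1, ∫_0^π sin²(nx) dx = ∫_0^π cos²(nx) dx = π/2; for n ≠ n', ∫_0^π sin(nx)sin(n'x) dx = ∫_0^π cos(nx)cos(n'x) dx = 0; and by product-to-sum, ∫_0^π sin(nx)cos(n'x) dx = ½∫_0^π [sin((n+n')x) + sin((n−n')x)] dx, which is 0 when n+n' is even and 2n/(n²−n'²) when n+n' is odd (it need not vanish on (0, π)).
  u² squared terms: (-3)²·∫sin(x)² dx = 9·π/2 = 9*π/2.
  So ∫_0^π u² dx = 9*π/2.
  (u')² squared terms: (-3)²·∫cos(x)² dx = 9·π/2 = 9*π/2.
  So ∫_0^π (u')² dx = 9*π/2.
||u||_{H^1}^2 = (9*π/2) + (9*π/2) = 9*π.


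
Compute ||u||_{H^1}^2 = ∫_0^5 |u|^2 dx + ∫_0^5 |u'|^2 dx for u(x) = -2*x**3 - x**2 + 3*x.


||u||_{H^1}^2 = 3042215/42

The H^1 norm (squared) on an interval (0, L) is
  ||u||_{H^1}^2 = ∫_0^L u(x)^2 dx + ∫_0^L u'(x)^2 dx.
Compute u'(x) = -6*x**2 - 2*x + 3.
Then u(x)^2 = 4*x**6 + 4*x**5 - 11*x**4 - 6*x**3 + 9*x**2 and u'(x)^2 = 36*x**4 + 24*x**3 - 32*x**2 - 12*x + 9.
Integrate each monomial from 0 to 5 using ∫_0^5 c·x^n dx = c·5^(n+1)/(n+1):
  ∫_0^5 u(x)^2 dx = ∫_0^5 (4*x^6 + 4*x^5 - 11*x^4 - 6*x^3 + 9*x^2) dx. Term by term:
    ∫_0^5 4*x^6 dx = 312500/7;  ∫_0^5 4*x^5 dx = 31250/3;  ∫_0^5 -11*x^4 dx = -6875;
    ∫_0^5 -6*x^3 dx = -1875/2;  ∫_0^5 9*x^2 dx = 375.
  Sum: 312500/7 + 31250/3 − 6875 − 1875/2 + 375 = 2000125/42.
  ∫_0^5 u'(x)^2 dx = ∫_0^5 (36*x^4 + 24*x^3 - 32*x^2 - 12*x + 9) dx. Term by term:
    ∫_0^5 36*x^4 dx = 22500;  ∫_0^5 24*x^3 dx = 3750;  ∫_0^5 -32*x^2 dx = -4000/3;
    ∫_0^5 -12*x dx = -150;  ∫_0^5 9 dx = 45.
  Sum: 22500 + 3750 − 4000/3 − 150 + 45 = 74435/3.
Adding: ||u||_{H^1}^2 = 2000125/42 + 74435/3 = 3042215/42.


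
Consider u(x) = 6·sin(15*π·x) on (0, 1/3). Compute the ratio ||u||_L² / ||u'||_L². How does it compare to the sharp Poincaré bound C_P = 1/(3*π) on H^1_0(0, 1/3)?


||u||_L² / ||u'||_L² = 1/(15*π) < C_P = 1/(3*π).

u(x) = 6·sin(15*π·x), so u'(x) = 90*π*cos(15*π*x).
Writing u(x) = A·sin(kπx/L) with A = 6 and k = 5, use ∫_0^L sin²(kπx/L) dx = L/2 and ∫_0^L cos²(kπx/L) dx = L/2.
u² = 36·sin²(15*π·x) and (u')² = 8100*π^2·cos²(15*π·x), and each of sin², cos² integrates to L/2 = 1/6 over (0, 1/3).
∫_0^1/3 u² dx = 6, so ||u||_L² = sqrt(6).
∫_0^1/3 (u')² dx = 1350*π^2, so ||u'||_L² = 15*sqrt(6)*π.
Ratio ||u||_L² / ||u'||_L² = 1/(15*π).
Sharp Poincaré constant on H^1_0(0, 1/3) is C_P = L/π = 1/(3*π), achieved by sin(3*π·x).
This is the k = 5 harmonic; the ratio L/(kπ) is strictly less than C_P = L/π, consistent with the sharp inequality ||u||_L² ≤ C_P ||u'||_L².


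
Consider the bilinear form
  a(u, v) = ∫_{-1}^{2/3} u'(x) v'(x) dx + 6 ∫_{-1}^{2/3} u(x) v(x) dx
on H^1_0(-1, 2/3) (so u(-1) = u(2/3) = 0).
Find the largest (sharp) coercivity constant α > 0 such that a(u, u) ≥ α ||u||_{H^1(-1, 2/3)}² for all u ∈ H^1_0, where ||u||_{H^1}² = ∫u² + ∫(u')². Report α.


α = 1

Coercivity of a(·,·) on H^1_0(-1, 2/3) means a(u, u) ≥ α ||u||_{H^1}² for every u ∈ H^1_0.
The interval has length L = 5/3, and Poincaré/coercivity depend only on L. Here a(u, u) = ∫(u')² + (6)·∫u².
Here c = 6 ≥ 1, so a(u,u) = ∫(u')² + c∫u² ≥ ∫(u')² + ∫u² = ||u||_{H^1}², i.e. α = 1 works. No larger α is possible: a(u,u) ≥ α||u||_{H^1}² means (1−α)∫(u')² ≥ (α−c)∫u², and for the modes u_n = sin(nπ(x−x₀)/L) (x₀ the left endpoint) one has ∫u_n²/∫(u_n')² = (L/(nπ))² → 0, so a(u_n,u_n)/||u_n||_{H^1}² → 1. Hence the optimal constant is α = 1.
Therefore α = 1.


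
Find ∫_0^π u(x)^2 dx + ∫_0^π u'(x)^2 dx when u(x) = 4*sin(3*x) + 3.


||u||_{H^1(0,π)}^2 = 16 + 89*π

u'(x) = 12*cos(3*x).
Expand u² and (u')² and integrate term by term on (0, π), using: for integers n ≥ 1, ∫_0^π sin²(nx) dx = ∫_0^π cos²(nx) dx = π/2; for n ≠ n', ∫_0^π sin(nx)sin(n'x) dx = ∫_0^π cos(nx)cos(n'x) dx = 0; and by product-to-sum, ∫_0^π sin(nx)cos(n'x) dx = ½∫_0^π [sin((n+n')x) + sin((n−n')x)] dx, which is 0 when n+n' is even and 2n/(n²−n'²) when n+n' is odd (it need not vanish on (0, π)). For the constant mode: ∫_0^π 1 dx = π, ∫_0^π cos(nx) dx = 0, ∫_0^π sin(nx) dx = (1−(−1)^n)/n.
  u² squared terms: (3)²·∫1 dx = 9·π = 9*π;  (4)²·∫sin(3x)² dx = 16·π/2 = 8*π.
  u² cross terms: 2·(3)·(4)·∫1·sin(3x) dx = 24·(2/3) = 16.
  So ∫_0^π u² dx = 9*π + 8*π + 16 = 16 + 17*π.
  (u')² squared terms: (12)²·∫cos(3x)² dx = 144·π/2 = 72*π.
  So ∫_0^π (u')² dx = 72*π.
||u||_{H^1}^2 = (16 + 17*π) + (72*π) = 16 + 89*π.


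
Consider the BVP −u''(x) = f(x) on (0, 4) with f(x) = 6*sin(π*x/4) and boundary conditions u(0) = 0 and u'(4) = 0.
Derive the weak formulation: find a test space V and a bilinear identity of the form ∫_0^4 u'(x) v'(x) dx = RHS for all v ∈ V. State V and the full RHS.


V = {v ∈ H^1(0, 4) : v(0) = 0} (test functions vanish at x = 0 where u is specified); weak form: ∫_0^4 u'v' dx = ∫_0^4 (6*sin(π*x/4)) v dx for all v ∈ V.

Multiply both sides by a test function v and integrate from 0 to 4:
  ∫_0^4 −u''(x) v(x) dx = ∫_0^4 f(x) v(x) dx.
Integrate the LHS by parts once:
  ∫_0^4 −u'' v dx = −[u'(x) v(x)]_0^4 + ∫_0^4 u'(x) v'(x) dx.
Thus ∫_0^4 u'(x) v'(x) dx = ∫_0^4 f(x) v(x) dx + [u'(x) v(x)]_0^4.
Choose V so that boundary terms are either known or forced to vanish.
Mixed BC: u(0) = 0 (Dirichlet) and u'(4) = 0 (Neumann). Define V = {v ∈ H^1(0, 4) : v(0) = 0}. Then [u' v]_0^4 = u'(4)·v(4) − u'(0)·0 = 0.
Weak formulation: find u (satisfying any essential BC) such that ∫_0^4 u'(x) v'(x) dx = ∫_0^4 f v dx for all v ∈ V (Dirichlet at 0 absorbed into V; the Neumann datum at x = 4 is zero, so no boundary term remains).
Substituting f(x) = 6*sin(π*x/4), the right-hand side is ∫_0^4 (6*sin(π*x/4)) v dx.


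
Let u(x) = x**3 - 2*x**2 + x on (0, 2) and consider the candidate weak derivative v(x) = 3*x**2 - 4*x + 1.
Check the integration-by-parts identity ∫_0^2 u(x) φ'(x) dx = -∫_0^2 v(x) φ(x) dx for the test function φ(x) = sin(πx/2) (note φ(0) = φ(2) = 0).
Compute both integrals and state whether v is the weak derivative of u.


LHS = -12/π + 96/π^3, RHS = -12/π + 96/π^3. Yes, v = u' weakly.

u(x) = x**3 - 2*x**2 + x, classical derivative u'(x) = 3*x**2 - 4*x + 1.
φ(x) = sin(πx/2), so φ'(x) = π*cos(π*x/2)/2.
Note φ(0) = φ(2) = 0, so the boundary term u·φ vanishes.
LHS = ∫_0^2 u(x) φ'(x) dx = ∫_0^2 (π*x^3*cos(π*x/2)/2 - π*x^2*cos(π*x/2) + π*x*cos(π*x/2)/2) dx. Term by term:
  ∫_0^2 π*x*cos(π*x/2)/2 dx = -4/π;  ∫_0^2 π*x^3*cos(π*x/2)/2 dx = -24/π + 96/π^3;  ∫_0^2 -π*x^2*cos(π*x/2) dx = 16/π.
Sum: -4/π + -24/π + 96/π^3 + 16/π = -12/π + 96/π^3.
So LHS = -12/π + 96/π^3.
∫_0^2 v(x) φ(x) dx = ∫_0^2 (3*x^2*sin(π*x/2) - 4*x*sin(π*x/2) + sin(π*x/2)) dx. Term by term:
  ∫_0^2 -4*x*sin(π*x/2) dx = -16/π;  ∫_0^2 3*x^2*sin(π*x/2) dx = -96/π^3 + 24/π;  ∫_0^2 sin(π*x/2) dx = 4/π.
Sum: -16/π + -96/π^3 + 24/π + 4/π = -96/π^3 + 12/π.
So RHS = -∫_0^2 v(x) φ(x) dx = -12/π + 96/π^3.
LHS = RHS, so the identity holds for this test φ.
Moreover u is smooth here and v(x) = u'(x) = 3*x**2 - 4*x + 1 pointwise, so the identity holds for every test function. Hence v is the weak derivative of u.


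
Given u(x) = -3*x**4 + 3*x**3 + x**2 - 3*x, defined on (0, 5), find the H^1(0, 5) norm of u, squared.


||u||_{H^1}^2 = 26867615/12

The H^1 norm (squared) on an interval (0, L) is
  ||u||_{H^1}^2 = ∫_0^L u(x)^2 dx + ∫_0^L u'(x)^2 dx.
Compute u'(x) = -12*x**3 + 9*x**2 + 2*x - 3.
Then u(x)^2 = 9*x**8 - 18*x**7 + 3*x**6 + 24*x**5 - 17*x**4 - 6*x**3 + 9*x**2 and u'(x)^2 = 144*x**6 - 216*x**5 + 33*x**4 + 108*x**3 - 50*x**2 - 12*x + 9.
Integrate each monomial from 0 to 5 using ∫_0^5 c·x^n dx = c·5^(n+1)/(n+1):
  ∫_0^5 u(x)^2 dx = ∫_0^5 (9*x^8 - 18*x^7 + 3*x^6 + 24*x^5 - 17*x^4 - 6*x^3 + 9*x^2) dx. Term by term:
    ∫_0^5 9*x^8 dx = 1953125;  ∫_0^5 -18*x^7 dx = -3515625/4;  ∫_0^5 3*x^6 dx = 234375/7;
    ∫_0^5 24*x^5 dx = 62500;  ∫_0^5 -17*x^4 dx = -10625;  ∫_0^5 -6*x^3 dx = -1875/2;
    ∫_0^5 9*x^2 dx = 375.
  Sum: 1953125 − 3515625/4 + 234375/7 + 62500 − 10625 − 1875/2 + 375 = 32452375/28.
  ∫_0^5 u'(x)^2 dx = ∫_0^5 (144*x^6 - 216*x^5 + 33*x^4 + 108*x^3 - 50*x^2 - 12*x + 9) dx. Term by term:
    ∫_0^5 144*x^6 dx = 11250000/7;  ∫_0^5 -216*x^5 dx = -562500;  ∫_0^5 33*x^4 dx = 20625;
    ∫_0^5 108*x^3 dx = 16875;  ∫_0^5 -50*x^2 dx = -6250/3;  ∫_0^5 -12*x dx = -150;
    ∫_0^5 9 dx = 45.
  Sum: 11250000/7 − 562500 + 20625 + 16875 − 6250/3 − 150 + 45 = 22679045/21.
Adding: ||u||_{H^1}^2 = 32452375/28 + 22679045/21 = 26867615/12.


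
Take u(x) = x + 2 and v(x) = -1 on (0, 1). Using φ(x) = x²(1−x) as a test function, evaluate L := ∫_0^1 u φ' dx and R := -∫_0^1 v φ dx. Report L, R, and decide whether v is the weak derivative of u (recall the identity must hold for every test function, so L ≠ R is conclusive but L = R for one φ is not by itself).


LHS = -1/12, RHS = 1/12. No, v is not the weak derivative of u.

u(x) = x + 2, classical derivative u'(x) = 1.
φ(x) = x²(1−x), so φ'(x) = x*(2 - 3*x).
Note φ(0) = φ(1) = 0, so the boundary term u·φ vanishes.
LHS = ∫_0^1 u(x) φ'(x) dx = ∫_0^1 (-3*x^3 - 4*x^2 + 4*x) dx. Term by term:
  ∫_0^1 -3*x^3 dx = -3/4;  ∫_0^1 -4*x^2 dx = -4/3;  ∫_0^1 4*x dx = 2.
Sum: -3/4 − 4/3 + 2 = -1/12.
So LHS = -1/12.
∫_0^1 v(x) φ(x) dx = ∫_0^1 (x^3 - x^2) dx. Term by term:
  ∫_0^1 x^3 dx = 1/4;  ∫_0^1 -x^2 dx = -1/3.
Sum: 1/4 − 1/3 = -1/12.
So RHS = -∫_0^1 v(x) φ(x) dx = 1/12.
LHS − RHS = -1/6 ≠ 0, so the identity fails.
(For a valid weak derivative the identity must hold for EVERY test function, in particular this one. The failure shows v is NOT the weak derivative of u.)
Correct weak derivative would be u'(x) = 1.


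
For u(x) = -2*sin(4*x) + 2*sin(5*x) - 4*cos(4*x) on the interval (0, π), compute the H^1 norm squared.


||u||_{H^1(0,π)}^2 = -2720/9 + 222*π

u'(x) = 16*sin(4*x) - 8*cos(4*x) + 10*cos(5*x).
Expand u² and (u')² and integrate term by term on (0, π), using: for integers n ≥ 1, ∫_0^π sin²(nx) dx = ∫_0^π cos²(nx) dx = π/2; for n ≠ n', ∫_0^π sin(nx)sin(n'x) dx = ∫_0^π cos(nx)cos(n'x) dx = 0; and by product-to-sum, ∫_0^π sin(nx)cos(n'x) dx = ½∫_0^π [sin((n+n')x) + sin((n−n')x)] dx, which is 0 when n+n' is even and 2n/(n²−n'²) when n+n' is odd (it need not vanish on (0, π)).
  u² squared terms: (-4)²·∫cos(4x)² dx = 16·π/2 = 8*π;  (-2)²·∫sin(4x)² dx = 4·π/2 = 2*π;  (2)²·∫sin(5x)² dx = 4·π/2 = 2*π.
  u² cross terms: 2·(-4)·(-2)·∫cos(4x)·sin(4x) dx = 16·(0) = 0;  2·(-4)·(2)·∫cos(4x)·sin(5x) dx = -16·(10/9) = -160/9;  2·(-2)·(2)·∫sin(4x)·sin(5x) dx = -8·(0) = 0.
  So ∫_0^π u² dx = 8*π + 2*π + 2*π + 0 − 160/9 + 0 = -160/9 + 12*π.
  (u')² squared terms: (-8)²·∫cos(4x)² dx = 64·π/2 = 32*π;  (10)²·∫cos(5x)² dx = 100·π/2 = 50*π;  (16)²·∫sin(4x)² dx = 256·π/2 = 128*π.
  (u')² cross terms: 2·(-8)·(10)·∫cos(4x)·cos(5x) dx = -160·(0) = 0;  2·(-8)·(16)·∫cos(4x)·sin(4x) dx = -256·(0) = 0;  2·(10)·(16)·∫cos(5x)·sin(4x) dx = 320·(-8/9) = -2560/9.
  So ∫_0^π (u')² dx = 32*π + 50*π + 128*π + 0 + 0 − 2560/9 = -2560/9 + 210*π.
||u||_{H^1}^2 = (-160/9 + 12*π) + (-2560/9 + 210*π) = -2720/9 + 222*π.


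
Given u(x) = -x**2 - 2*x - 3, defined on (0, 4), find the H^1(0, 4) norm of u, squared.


||u||_{H^1}^2 = 14572/15

The H^1 norm (squared) on an interval (0, L) is
  ||u||_{H^1}^2 = ∫_0^L u(x)^2 dx + ∫_0^L u'(x)^2 dx.
Compute u'(x) = -2*x - 2.
Then u(x)^2 = x**4 + 4*x**3 + 10*x**2 + 12*x + 9 and u'(x)^2 = 4*x**2 + 8*x + 4.
Integrate each monomial from 0 to 4 using ∫_0^4 c·x^n dx = c·4^(n+1)/(n+1):
  ∫_0^4 u(x)^2 dx = ∫_0^4 (x^4 + 4*x^3 + 10*x^2 + 12*x + 9) dx. Term by term:
    ∫_0^4 x^4 dx = 1024/5;  ∫_0^4 4*x^3 dx = 256;  ∫_0^4 10*x^2 dx = 640/3;
    ∫_0^4 12*x dx = 96;  ∫_0^4 9 dx = 36.
  Sum: 1024/5 + 256 + 640/3 + 96 + 36 = 12092/15.
  ∫_0^4 u'(x)^2 dx = ∫_0^4 (4*x^2 + 8*x + 4) dx. Term by term:
    ∫_0^4 4*x^2 dx = 256/3;  ∫_0^4 8*x dx = 64;  ∫_0^4 4 dx = 16.
  Sum: 256/3 + 64 + 16 = 496/3.
Adding: ||u||_{H^1}^2 = 12092/15 + 496/3 = 14572/15.


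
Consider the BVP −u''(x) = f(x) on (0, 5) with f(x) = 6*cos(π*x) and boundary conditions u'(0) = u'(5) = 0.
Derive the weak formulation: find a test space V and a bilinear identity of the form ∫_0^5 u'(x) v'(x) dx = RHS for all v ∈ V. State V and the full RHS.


V = H^1(0, 5) (no boundary constraint on v; u is determined up to an additive constant); weak form: ∫_0^5 u'v' dx = ∫_0^5 (6*cos(π*x)) v dx for all v ∈ V.

Multiply both sides by a test function v and integrate from 0 to 5:
  ∫_0^5 −u''(x) v(x) dx = ∫_0^5 f(x) v(x) dx.
Integrate the LHS by parts once:
  ∫_0^5 −u'' v dx = −[u'(x) v(x)]_0^5 + ∫_0^5 u'(x) v'(x) dx.
Thus ∫_0^5 u'(x) v'(x) dx = ∫_0^5 f(x) v(x) dx + [u'(x) v(x)]_0^5.
Choose V so that boundary terms are either known or forced to vanish.
u has homogeneous Neumann: u'(0) = u'(5) = 0. So [u' v]_0^5 = 0·v(5) − 0·v(0) = 0 for any v; take V = H^1(0, 5).
Weak formulation: find u (satisfying any essential BC) such that ∫_0^5 u'(x) v'(x) dx = ∫_0^5 f v dx for all v ∈ V (homogeneous Neumann, so boundary terms vanish).
Substituting f(x) = 6*cos(π*x), the right-hand side is ∫_0^5 (6*cos(π*x)) v dx.
Compatibility check (pure Neumann): taking v ≡ 1 ∈ V gives 0 = ∫_0^5 f dx + (0) − (0), i.e. ∫_0^5 f dx must equal u'(0) − u'(5) = 0. Indeed ∫_0^5 (6*cos(π*x)) dx = 0, so the data are compatible. The solution is then unique only up to an additive constant (fix it e.g. by requiring ∫_0^5 u dx = 0).


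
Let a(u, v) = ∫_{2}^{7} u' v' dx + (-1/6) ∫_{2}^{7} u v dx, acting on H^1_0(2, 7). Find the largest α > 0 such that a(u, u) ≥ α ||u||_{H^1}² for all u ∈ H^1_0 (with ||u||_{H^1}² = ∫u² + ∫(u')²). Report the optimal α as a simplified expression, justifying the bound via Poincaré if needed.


α = (-25/6 + π^2)/(π^2 + 25)

Coercivity of a(·,·) on H^1_0(2, 7) means a(u, u) ≥ α ||u||_{H^1}² for every u ∈ H^1_0.
The interval has length L = 5, and Poincaré/coercivity depend only on L. Here a(u, u) = ∫(u')² + (-1/6)·∫u².
Here c = -1/6 < 0 with |c| < (π/L)² = π^2/25, so coercivity still holds. The condition a(u,u) ≥ α||u||_{H^1}² reads (1−α)∫(u')² ≥ (α−c)∫u². Any admissible α is ≤ 1 (rapidly oscillating u have ∫u²/∫(u')² → 0), and α = 1 would force 0 ≥ (1−c)∫u², impossible since c < 1; so 1−α > 0. By the sharp Poincaré inequality on H^1_0 of an interval of length L, ∫(u')² ≥ (π/L)²∫u² with equality for the first sine mode sin(π(x−x₀)/L) (x₀ the left endpoint), so the inequality holds for all u iff (1−α)(π/L)² ≥ α − c, i.e. α ≤ ((π/L)² + c)/((π/L)² + 1) = (1 + c(L/π)²)/(1 + (L/π)²). (Direct route, valid since c ≤ 0: Poincaré gives c∫u² ≥ c(L/π)²∫(u')², so a(u,u) ≥ (1 + c(L/π)²)∫(u')², while ||u||_{H^1}² ≤ (1 + (L/π)²)∫(u')²; dividing yields the same α.) With (π/L)² = π^2/25 and c = -1/6, the largest admissible constant is α = ((π/L)² + c)/((π/L)² + 1).
Simplifying, α = (-25/6 + π^2)/(π^2 + 25).


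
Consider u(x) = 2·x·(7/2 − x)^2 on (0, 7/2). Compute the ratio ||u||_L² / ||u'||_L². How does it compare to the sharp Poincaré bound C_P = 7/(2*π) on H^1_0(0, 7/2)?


||u||_L² / ||u'||_L² = sqrt(14)/4 < C_P = 7/(2*π).

u(x) = 2·x·(7/2 − x)^2, so u'(x) = (x - 7/2)*(6*x - 7).
u(x) = 2·x·(7/2 − x)^2 vanishes at x = 0 and x = 7/2, so u ∈ H^1_0(0, 7/2). Differentiate via the product rule and integrate the resulting polynomials term by term.
  ∫_0^7/2 u² dx = ∫_0^7/2 (4*x^6 - 56*x^5 + 294*x^4 - 686*x^3 + 2401*x^2/4) dx. Term by term:
    ∫_0^7/2 4*x^6 dx = 117649/32;  ∫_0^7/2 -56*x^5 dx = -823543/48;  ∫_0^7/2 294*x^4 dx = 2470629/80;
    ∫_0^7/2 -686*x^3 dx = -823543/32;  ∫_0^7/2 2401*x^2/4 dx = 823543/96.
  Sum: 117649/32 − 823543/48 + 2470629/80 − 823543/32 + 823543/96 = 117649/480.
  ∫_0^7/2 (u')² dx = ∫_0^7/2 (36*x^4 - 336*x^3 + 1078*x^2 - 1372*x + 2401/4) dx. Term by term:
    ∫_0^7/2 36*x^4 dx = 151263/40;  ∫_0^7/2 -336*x^3 dx = -50421/4;  ∫_0^7/2 1078*x^2 dx = 184877/12;
    ∫_0^7/2 -1372*x dx = -16807/2;  ∫_0^7/2 2401/4 dx = 16807/8.
  Sum: 151263/40 − 50421/4 + 184877/12 − 16807/2 + 16807/8 = 16807/60.
∫_0^7/2 u² dx = 117649/480, so ||u||_L² = 343*sqrt(30)/120.
∫_0^7/2 (u')² dx = 16807/60, so ||u'||_L² = 49*sqrt(105)/30.
Ratio ||u||_L² / ||u'||_L² = sqrt(14)/4.
Sharp Poincaré constant on H^1_0(0, 7/2) is C_P = L/π = 7/(2*π), achieved by sin(2*π/7·x).
A polynomial bump cannot attain the sharp Poincaré constant (only the first sine eigenfunction does), so the ratio is strictly less than C_P, consistent with ||u||_L² ≤ C_P ||u'||_L².


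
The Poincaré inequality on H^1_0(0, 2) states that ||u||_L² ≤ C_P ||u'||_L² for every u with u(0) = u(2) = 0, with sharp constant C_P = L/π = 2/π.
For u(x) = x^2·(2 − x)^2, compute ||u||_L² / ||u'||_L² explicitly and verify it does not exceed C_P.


||u||_L² / ||u'||_L² = sqrt(3)/3 < C_P = 2/π.

u(x) = x^2·(2 − x)^2, so u'(x) = 4*x*(x - 2)*(x - 1).
u(x) = x^2·(2 − x)^2 vanishes at x = 0 and x = 2, so u ∈ H^1_0(0, 2). Differentiate via the product rule and integrate the resulting polynomials term by term.
  ∫_0^2 u² dx = ∫_0^2 (x^8 - 8*x^7 + 24*x^6 - 32*x^5 + 16*x^4) dx. Term by term:
    ∫_0^2 x^8 dx = 512/9;  ∫_0^2 -8*x^7 dx = -256;  ∫_0^2 24*x^6 dx = 3072/7;
    ∫_0^2 -32*x^5 dx = -1024/3;  ∫_0^2 16*x^4 dx = 512/5.
  Sum: 512/9 − 256 + 3072/7 − 1024/3 + 512/5 = 256/315.
  ∫_0^2 (u')² dx = ∫_0^2 (16*x^6 - 96*x^5 + 208*x^4 - 192*x^3 + 64*x^2) dx. Term by term:
    ∫_0^2 16*x^6 dx = 2048/7;  ∫_0^2 -96*x^5 dx = -1024;  ∫_0^2 208*x^4 dx = 6656/5;
    ∫_0^2 -192*x^3 dx = -768;  ∫_0^2 64*x^2 dx = 512/3.
  Sum: 2048/7 − 1024 + 6656/5 − 768 + 512/3 = 256/105.
∫_0^2 u² dx = 256/315, so ||u||_L² = 16*sqrt(35)/105.
∫_0^2 (u')² dx = 256/105, so ||u'||_L² = 16*sqrt(105)/105.
Ratio ||u||_L² / ||u'||_L² = sqrt(3)/3.
Sharp Poincaré constant on H^1_0(0, 2) is C_P = L/π = 2/π, achieved by sin(π/2·x).
A polynomial bump cannot attain the sharp Poincaré constant (only the first sine eigenfunction does), so the ratio is strictly less than C_P, consistent with ||u||_L² ≤ C_P ||u'||_L².


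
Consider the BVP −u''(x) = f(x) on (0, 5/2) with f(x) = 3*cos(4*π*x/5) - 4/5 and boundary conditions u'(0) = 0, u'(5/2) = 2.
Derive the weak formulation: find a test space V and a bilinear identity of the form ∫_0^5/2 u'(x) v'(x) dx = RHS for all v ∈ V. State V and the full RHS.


V = H^1(0, 5/2) (v unrestricted at boundary; u is determined up to an additive constant); weak form: ∫_0^5/2 u'v' dx = ∫_0^5/2 (3*cos(4*π*x/5) - 4/5) v dx + 2·v(5/2) for all v ∈ V.

Multiply both sides by a test function v and integrate from 0 to 5/2:
  ∫_0^5/2 −u''(x) v(x) dx = ∫_0^5/2 f(x) v(x) dx.
Integrate the LHS by parts once:
  ∫_0^5/2 −u'' v dx = −[u'(x) v(x)]_0^5/2 + ∫_0^5/2 u'(x) v'(x) dx.
Thus ∫_0^5/2 u'(x) v'(x) dx = ∫_0^5/2 f(x) v(x) dx + [u'(x) v(x)]_0^5/2.
Choose V so that boundary terms are either known or forced to vanish.
u has inhomogeneous Neumann u'(0) = 0, u'(5/2) = 2. [u' v]_0^5/2 = (2)·v(5/2) − (0)·v(0) = 2·v(5/2). Take V = H^1(0, 5/2); boundary term becomes part of RHS.
Weak formulation: find u (satisfying any essential BC) such that ∫_0^5/2 u'(x) v'(x) dx = ∫_0^5/2 f v dx + 2·v(5/2) for all v ∈ V (Neumann data are natural BCs: they enter the RHS as boundary terms).
Substituting f(x) = 3*cos(4*π*x/5) - 4/5, the right-hand side is ∫_0^5/2 (3*cos(4*π*x/5) - 4/5) v dx + 2·v(5/2).
Compatibility check (pure Neumann): taking v ≡ 1 ∈ V gives 0 = ∫_0^5/2 f dx + (2) − (0), i.e. ∫_0^5/2 f dx must equal u'(0) − u'(5/2) = -2. Indeed ∫_0^5/2 (3*cos(4*π*x/5) - 4/5) dx = -2, so the data are compatible. The solution is then unique only up to an additive constant (fix it e.g. by requiring ∫_0^5/2 u dx = 0).


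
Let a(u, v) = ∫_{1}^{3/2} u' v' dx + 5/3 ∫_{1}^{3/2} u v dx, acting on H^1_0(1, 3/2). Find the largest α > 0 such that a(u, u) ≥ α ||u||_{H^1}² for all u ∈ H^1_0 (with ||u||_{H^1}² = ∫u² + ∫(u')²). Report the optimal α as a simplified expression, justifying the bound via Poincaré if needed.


α = 1

Coercivity of a(·,·) on H^1_0(1, 3/2) means a(u, u) ≥ α ||u||_{H^1}² for every u ∈ H^1_0.
The interval has length L = 1/2, and Poincaré/coercivity depend only on L. Here a(u, u) = ∫(u')² + (5/3)·∫u².
Here c = 5/3 ≥ 1, so a(u,u) = ∫(u')² + c∫u² ≥ ∫(u')² + ∫u² = ||u||_{H^1}², i.e. α = 1 works. No larger α is possible: a(u,u) ≥ α||u||_{H^1}² means (1−α)∫(u')² ≥ (α−c)∫u², and for the modes u_n = sin(nπ(x−x₀)/L) (x₀ the left endpoint) one has ∫u_n²/∫(u_n')² = (L/(nπ))² → 0, so a(u_n,u_n)/||u_n||_{H^1}² → 1. Hence the optimal constant is α = 1.
Therefore α = 1.


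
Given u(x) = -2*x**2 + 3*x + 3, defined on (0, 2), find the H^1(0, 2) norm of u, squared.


||u||_{H^1}^2 = 544/15

The H^1 norm (squared) on an interval (0, L) is
  ||u||_{H^1}^2 = ∫_0^L u(x)^2 dx + ∫_0^L u'(x)^2 dx.
Compute u'(x) = 3 - 4*x.
Then u(x)^2 = 4*x**4 - 12*x**3 - 3*x**2 + 18*x + 9 and u'(x)^2 = 16*x**2 - 24*x + 9.
Integrate each monomial from 0 to 2 using ∫_0^2 c·x^n dx = c·2^(n+1)/(n+1):
  ∫_0^2 u(x)^2 dx = ∫_0^2 (4*x^4 - 12*x^3 - 3*x^2 + 18*x + 9) dx. Term by term:
    ∫_0^2 4*x^4 dx = 128/5;  ∫_0^2 -12*x^3 dx = -48;  ∫_0^2 -3*x^2 dx = -8;
    ∫_0^2 18*x dx = 36;  ∫_0^2 9 dx = 18.
  Sum: 128/5 − 48 − 8 + 36 + 18 = 118/5.
  ∫_0^2 u'(x)^2 dx = ∫_0^2 (16*x^2 - 24*x + 9) dx. Term by term:
    ∫_0^2 16*x^2 dx = 128/3;  ∫_0^2 -24*x dx = -48;  ∫_0^2 9 dx = 18.
  Sum: 128/3 − 48 + 18 = 38/3.
Adding: ||u||_{H^1}^2 = 118/5 + 38/3 = 544/15.


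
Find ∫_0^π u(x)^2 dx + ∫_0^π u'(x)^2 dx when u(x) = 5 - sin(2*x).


||u||_{H^1(0,π)}^2 = 55*π/2

u'(x) = -2*cos(2*x).
Expand u² and (u')² and integrate term by term on (0, π), using: for integers n ≥ 1, ∫_0^π sin²(nx) dx = ∫_0^π cos²(nx) dx = π/2; for n ≠ n', ∫_0^π sin(nx)sin(n'x) dx = ∫_0^π cos(nx)cos(n'x) dx = 0; and by product-to-sum, ∫_0^π sin(nx)cos(n'x) dx = ½∫_0^π [sin((n+n')x) + sin((n−n')x)] dx, which is 0 when n+n' is even and 2n/(n²−n'²) when n+n' is odd (it need not vanish on (0, π)). For the constant mode: ∫_0^π 1 dx = π, ∫_0^π cos(nx) dx = 0, ∫_0^π sin(nx) dx = (1−(−1)^n)/n.
  u² squared terms: (5)²·∫1 dx = 25·π = 25*π;  (-1)²·∫sin(2x)² dx = 1·π/2 = π/2.
  u² cross terms: 2·(5)·(-1)·∫1·sin(2x) dx = -10·(0) = 0.
  So ∫_0^π u² dx = 25*π + π/2 + 0 = 51*π/2.
  (u')² squared terms: (-2)²·∫cos(2x)² dx = 4·π/2 = 2*π.
  So ∫_0^π (u')² dx = 2*π.
||u||_{H^1}^2 = (51*π/2) + (2*π) = 55*π/2.


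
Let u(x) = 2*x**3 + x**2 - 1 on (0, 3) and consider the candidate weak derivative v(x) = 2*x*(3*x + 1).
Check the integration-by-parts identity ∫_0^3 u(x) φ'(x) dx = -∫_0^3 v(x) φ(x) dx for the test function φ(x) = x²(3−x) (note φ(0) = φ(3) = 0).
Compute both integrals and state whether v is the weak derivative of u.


LHS = -1701/10, RHS = -1701/10. Yes, v = u' weakly.

u(x) = 2*x**3 + x**2 - 1, classical derivative u'(x) = 6*x**2 + 2*x.
φ(x) = x²(3−x), so φ'(x) = 3*x*(2 - x).
Note φ(0) = φ(3) = 0, so the boundary term u·φ vanishes.
LHS = ∫_0^3 u(x) φ'(x) dx = ∫_0^3 (-6*x^5 + 9*x^4 + 6*x^3 + 3*x^2 - 6*x) dx. Term by term:
  ∫_0^3 -6*x^5 dx = -729;  ∫_0^3 9*x^4 dx = 2187/5;  ∫_0^3 6*x^3 dx = 243/2;
  ∫_0^3 3*x^2 dx = 27;  ∫_0^3 -6*x dx = -27.
Sum: -729 + 2187/5 + 243/2 + 27 − 27 = -1701/10.
So LHS = -1701/10.
∫_0^3 v(x) φ(x) dx = ∫_0^3 (-6*x^5 + 16*x^4 + 6*x^3) dx. Term by term:
  ∫_0^3 -6*x^5 dx = -729;  ∫_0^3 16*x^4 dx = 3888/5;  ∫_0^3 6*x^3 dx = 243/2.
Sum: -729 + 3888/5 + 243/2 = 1701/10.
So RHS = -∫_0^3 v(x) φ(x) dx = -1701/10.
LHS = RHS, so the identity holds for this test φ.
Moreover u is smooth here and v(x) = u'(x) = 6*x**2 + 2*x pointwise, so the identity holds for every test function. Hence v is the weak derivative of u.


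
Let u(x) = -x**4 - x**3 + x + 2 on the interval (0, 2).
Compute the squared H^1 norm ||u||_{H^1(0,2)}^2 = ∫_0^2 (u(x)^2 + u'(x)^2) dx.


||u||_{H^1}^2 = 202318/315

The H^1 norm (squared) on an interval (0, L) is
  ||u||_{H^1}^2 = ∫_0^L u(x)^2 dx + ∫_0^L u'(x)^2 dx.
Compute u'(x) = -4*x**3 - 3*x**2 + 1.
Then u(x)^2 = x**8 + 2*x**7 + x**6 - 2*x**5 - 6*x**4 - 4*x**3 + x**2 + 4*x + 4 and u'(x)^2 = 16*x**6 + 24*x**5 + 9*x**4 - 8*x**3 - 6*x**2 + 1.
Integrate each monomial from 0 to 2 using ∫_0^2 c·x^n dx = c·2^(n+1)/(n+1):
  ∫_0^2 u(x)^2 dx = ∫_0^2 (x^8 + 2*x^7 + x^6 - 2*x^5 - 6*x^4 - 4*x^3 + x^2 + 4*x + 4) dx. Term by term:
    ∫_0^2 x^8 dx = 512/9;  ∫_0^2 2*x^7 dx = 64;  ∫_0^2 x^6 dx = 128/7;
    ∫_0^2 -2*x^5 dx = -64/3;  ∫_0^2 -6*x^4 dx = -192/5;  ∫_0^2 -4*x^3 dx = -16;
    ∫_0^2 x^2 dx = 8/3;  ∫_0^2 4*x dx = 8;  ∫_0^2 4 dx = 8.
  Sum: 512/9 + 64 + 128/7 − 64/3 − 192/5 − 16 + 8/3 + 8 + 8 = 25864/315.
  ∫_0^2 u'(x)^2 dx = ∫_0^2 (16*x^6 + 24*x^5 + 9*x^4 - 8*x^3 - 6*x^2 + 1) dx. Term by term:
    ∫_0^2 16*x^6 dx = 2048/7;  ∫_0^2 24*x^5 dx = 256;  ∫_0^2 9*x^4 dx = 288/5;
    ∫_0^2 -8*x^3 dx = -32;  ∫_0^2 -6*x^2 dx = -16;  ∫_0^2 1 dx = 2.
  Sum: 2048/7 + 256 + 288/5 − 32 − 16 + 2 = 19606/35.
Adding: ||u||_{H^1}^2 = 25864/315 + 19606/35 = 202318/315.


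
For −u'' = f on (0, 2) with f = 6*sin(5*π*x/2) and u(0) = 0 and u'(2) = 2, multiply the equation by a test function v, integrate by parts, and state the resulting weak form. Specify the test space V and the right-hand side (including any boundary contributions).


V = {v ∈ H^1(0, 2) : v(0) = 0} (test functions vanish at x = 0 where u is specified); weak form: ∫_0^2 u'v' dx = ∫_0^2 (6*sin(5*π*x/2)) v dx + 2·v(2) for all v ∈ V.

Multiply both sides by a test function v and integrate from 0 to 2:
  ∫_0^2 −u''(x) v(x) dx = ∫_0^2 f(x) v(x) dx.
Integrate the LHS by parts once:
  ∫_0^2 −u'' v dx = −[u'(x) v(x)]_0^2 + ∫_0^2 u'(x) v'(x) dx.
Thus ∫_0^2 u'(x) v'(x) dx = ∫_0^2 f(x) v(x) dx + [u'(x) v(x)]_0^2.
Choose V so that boundary terms are either known or forced to vanish.
Mixed BC: u(0) = 0 (Dirichlet) and u'(2) = 2 (Neumann). Define V = {v ∈ H^1(0, 2) : v(0) = 0}. Then [u' v]_0^2 = u'(2)·v(2) − u'(0)·0 = 2·v(2).
Weak formulation: find u (satisfying any essential BC) such that ∫_0^2 u'(x) v'(x) dx = ∫_0^2 f v dx + 2·v(2) for all v ∈ V (Dirichlet at 0 absorbed into V; Neumann datum at x = 2 contributes the boundary term).
Substituting f(x) = 6*sin(5*π*x/2), the right-hand side is ∫_0^2 (6*sin(5*π*x/2)) v dx + 2·v(2).


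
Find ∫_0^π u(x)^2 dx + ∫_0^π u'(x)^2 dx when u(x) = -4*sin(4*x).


||u||_{H^1(0,π)}^2 = 136*π

u'(x) = -16*cos(4*x).
Expand u² and (u')² and integrate term by term on (0, π), using: for integers n ≥ 1, ∫_0^π sin²(nx) dx = ∫_0^π cos²(nx) dx = π/2; for n ≠ n', ∫_0^π sin(nx)sin(n'x) dx = ∫_0^π cos(nx)cos(n'x) dx = 0; and by product-to-sum, ∫_0^π sin(nx)cos(n'x) dx = ½∫_0^π [sin((n+n')x) + sin((n−n')x)] dx, which is 0 when n+n' is even and 2n/(n²−n'²) when n+n' is odd (it need not vanish on (0, π)).
  u² squared terms: (-4)²·∫sin(4x)² dx = 16·π/2 = 8*π.
  So ∫_0^π u² dx = 8*π.
  (u')² squared terms: (-16)²·∫cos(4x)² dx = 256·π/2 = 128*π.
  So ∫_0^π (u')² dx = 128*π.
||u||_{H^1}^2 = (8*π) + (128*π) = 136*π.


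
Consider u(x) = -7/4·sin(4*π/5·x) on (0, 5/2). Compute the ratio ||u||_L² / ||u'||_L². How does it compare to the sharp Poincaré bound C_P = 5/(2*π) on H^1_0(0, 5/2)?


||u||_L² / ||u'||_L² = 5/(4*π) < C_P = 5/(2*π).

u(x) = -7/4·sin(4*π/5·x), so u'(x) = -7*π*cos(4*π*x/5)/5.
Writing u(x) = A·sin(kπx/L) with A = -7/4 and k = 2, use ∫_0^L sin²(kπx/L) dx = L/2 and ∫_0^L cos²(kπx/L) dx = L/2.
u² = 49/16·sin²(4*π/5·x) and (u')² = 49*π^2/25·cos²(4*π/5·x), and each of sin², cos² integrates to L/2 = 5/4 over (0, 5/2).
∫_0^5/2 u² dx = 245/64, so ||u||_L² = 7*sqrt(5)/8.
∫_0^5/2 (u')² dx = 49*π^2/20, so ||u'||_L² = 7*sqrt(5)*π/10.
Ratio ||u||_L² / ||u'||_L² = 5/(4*π).
Sharp Poincaré constant on H^1_0(0, 5/2) is C_P = L/π = 5/(2*π), achieved by sin(2*π/5·x).
This is the k = 2 harmonic; the ratio L/(kπ) is strictly less than C_P = L/π, consistent with the sharp inequality ||u||_L² ≤ C_P ||u'||_L².


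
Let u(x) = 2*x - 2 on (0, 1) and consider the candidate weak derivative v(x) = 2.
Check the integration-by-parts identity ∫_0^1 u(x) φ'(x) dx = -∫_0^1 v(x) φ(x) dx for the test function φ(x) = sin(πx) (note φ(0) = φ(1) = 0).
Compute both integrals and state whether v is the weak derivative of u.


LHS = -4/π, RHS = -4/π. Yes, v = u' weakly.

u(x) = 2*x - 2, classical derivative u'(x) = 2.
φ(x) = sin(πx), so φ'(x) = π*cos(π*x).
Note φ(0) = φ(1) = 0, so the boundary term u·φ vanishes.
LHS = ∫_0^1 u(x) φ'(x) dx = ∫_0^1 (2*π*x*cos(π*x) - 2*π*cos(π*x)) dx. Term by term:
  ∫_0^1 -2*π*cos(π*x) dx = 0;  ∫_0^1 2*π*x*cos(π*x) dx = -4/π.
Sum: 0 − 4/π = -4/π.
So LHS = -4/π.
∫_0^1 v(x) φ(x) dx = ∫_0^1 (2*sin(π*x)) dx. Term by term:
  ∫_0^1 2*sin(π*x) dx = 4/π.
So RHS = -∫_0^1 v(x) φ(x) dx = -4/π.
LHS = RHS, so the identity holds for this test φ.
Moreover u is smooth here and v(x) = u'(x) = 2 pointwise, so the identity holds for every test function. Hence v is the weak derivative of u.


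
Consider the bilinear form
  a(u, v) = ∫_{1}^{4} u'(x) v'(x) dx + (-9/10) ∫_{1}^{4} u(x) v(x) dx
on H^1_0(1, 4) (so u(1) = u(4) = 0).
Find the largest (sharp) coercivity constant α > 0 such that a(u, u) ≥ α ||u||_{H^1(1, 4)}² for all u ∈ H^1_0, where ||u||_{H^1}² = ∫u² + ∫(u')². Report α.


α = (-81/10 + π^2)/(9 + π^2)

Coercivity of a(·,·) on H^1_0(1, 4) means a(u, u) ≥ α ||u||_{H^1}² for every u ∈ H^1_0.
The interval has length L = 3, and Poincaré/coercivity depend only on L. Here a(u, u) = ∫(u')² + (-9/10)·∫u².
Here c = -9/10 < 0 with |c| < (π/L)² = π^2/9, so coercivity still holds. The condition a(u,u) ≥ α||u||_{H^1}² reads (1−α)∫(u')² ≥ (α−c)∫u². Any admissible α is ≤ 1 (rapidly oscillating u have ∫u²/∫(u')² → 0), and α = 1 would force 0 ≥ (1−c)∫u², impossible since c < 1; so 1−α > 0. By the sharp Poincaré inequality on H^1_0 of an interval of length L, ∫(u')² ≥ (π/L)²∫u² with equality for the first sine mode sin(π(x−x₀)/L) (x₀ the left endpoint), so the inequality holds for all u iff (1−α)(π/L)² ≥ α − c, i.e. α ≤ ((π/L)² + c)/((π/L)² + 1) = (1 + c(L/π)²)/(1 + (L/π)²). (Direct route, valid since c ≤ 0: Poincaré gives c∫u² ≥ c(L/π)²∫(u')², so a(u,u) ≥ (1 + c(L/π)²)∫(u')², while ||u||_{H^1}² ≤ (1 + (L/π)²)∫(u')²; dividing yields the same α.) With (π/L)² = π^2/9 and c = -9/10, the largest admissible constant is α = ((π/L)² + c)/((π/L)² + 1).
Simplifying, α = (-81/10 + π^2)/(9 + π^2).


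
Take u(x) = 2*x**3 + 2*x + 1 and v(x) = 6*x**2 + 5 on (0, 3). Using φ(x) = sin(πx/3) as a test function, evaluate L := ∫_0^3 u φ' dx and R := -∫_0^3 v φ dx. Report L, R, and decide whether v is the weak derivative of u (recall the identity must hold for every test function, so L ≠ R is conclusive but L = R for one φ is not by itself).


LHS = -174/π + 648/π^3, RHS = -192/π + 648/π^3. No, v is not the weak derivative of u.

u(x) = 2*x**3 + 2*x + 1, classical derivative u'(x) = 6*x**2 + 2.
φ(x) = sin(πx/3), so φ'(x) = π*cos(π*x/3)/3.
Note φ(0) = φ(3) = 0, so the boundary term u·φ vanishes.
LHS = ∫_0^3 u(x) φ'(x) dx = ∫_0^3 (2*π*x^3*cos(π*x/3)/3 + 2*π*x*cos(π*x/3)/3 + π*cos(π*x/3)/3) dx. Term by term:
  ∫_0^3 π*cos(π*x/3)/3 dx = 0;  ∫_0^3 2*π*x*cos(π*x/3)/3 dx = -12/π;  ∫_0^3 2*π*x^3*cos(π*x/3)/3 dx = -162/π + 648/π^3.
Sum: 0 − 12/π + -162/π + 648/π^3 = -174/π + 648/π^3.
So LHS = -174/π + 648/π^3.
∫_0^3 v(x) φ(x) dx = ∫_0^3 (6*x^2*sin(π*x/3) + 5*sin(π*x/3)) dx. Term by term:
  ∫_0^3 5*sin(π*x/3) dx = 30/π;  ∫_0^3 6*x^2*sin(π*x/3) dx = -648/π^3 + 162/π.
Sum: 30/π + -648/π^3 + 162/π = -648/π^3 + 192/π.
So RHS = -∫_0^3 v(x) φ(x) dx = -192/π + 648/π^3.
LHS − RHS = 18/π ≠ 0, so the identity fails.
(For a valid weak derivative the identity must hold for EVERY test function, in particular this one. The failure shows v is NOT the weak derivative of u.)
Correct weak derivative would be u'(x) = 6*x**2 + 2.


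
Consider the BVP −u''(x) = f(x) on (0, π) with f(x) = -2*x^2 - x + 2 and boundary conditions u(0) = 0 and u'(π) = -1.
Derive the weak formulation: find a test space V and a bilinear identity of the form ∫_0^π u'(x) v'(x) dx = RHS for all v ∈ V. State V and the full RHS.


V = {v ∈ H^1(0, π) : v(0) = 0} (test functions vanish at x = 0 where u is specified); weak form: ∫_0^π u'v' dx = ∫_0^π (-2*x^2 - x + 2) v dx − v(π) for all v ∈ V.

Multiply both sides by a test function v and integrate from 0 to π:
  ∫_0^π −u''(x) v(x) dx = ∫_0^π f(x) v(x) dx.
Integrate the LHS by parts once:
  ∫_0^π −u'' v dx = −[u'(x) v(x)]_0^π + ∫_0^π u'(x) v'(x) dx.
Thus ∫_0^π u'(x) v'(x) dx = ∫_0^π f(x) v(x) dx + [u'(x) v(x)]_0^π.
Choose V so that boundary terms are either known or forced to vanish.
Mixed BC: u(0) = 0 (Dirichlet) and u'(π) = -1 (Neumann). Define V = {v ∈ H^1(0, π) : v(0) = 0}. Then [u' v]_0^π = u'(π)·v(π) − u'(0)·0 = − v(π).
Weak formulation: find u (satisfying any essential BC) such that ∫_0^π u'(x) v'(x) dx = ∫_0^π f v dx − v(π) for all v ∈ V (Dirichlet at 0 absorbed into V; Neumann datum at x = π contributes the boundary term).
Substituting f(x) = -2*x^2 - x + 2, the right-hand side is ∫_0^π (-2*x^2 - x + 2) v dx − v(π).


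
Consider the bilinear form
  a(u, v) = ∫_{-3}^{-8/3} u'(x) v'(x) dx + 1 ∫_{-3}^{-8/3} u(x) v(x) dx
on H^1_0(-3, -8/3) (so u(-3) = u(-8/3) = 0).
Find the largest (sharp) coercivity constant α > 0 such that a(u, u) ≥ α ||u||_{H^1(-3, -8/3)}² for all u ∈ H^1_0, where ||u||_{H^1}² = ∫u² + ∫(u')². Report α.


α = 1

Coercivity of a(·,·) on H^1_0(-3, -8/3) means a(u, u) ≥ α ||u||_{H^1}² for every u ∈ H^1_0.
The interval has length L = 1/3, and Poincaré/coercivity depend only on L. Here a(u, u) = ∫(u')² + (1)·∫u².
Here c = 1 ≥ 1, so a(u,u) = ∫(u')² + c∫u² ≥ ∫(u')² + ∫u² = ||u||_{H^1}², i.e. α = 1 works. No larger α is possible: a(u,u) ≥ α||u||_{H^1}² means (1−α)∫(u')² ≥ (α−c)∫u², and for the modes u_n = sin(nπ(x−x₀)/L) (x₀ the left endpoint) one has ∫u_n²/∫(u_n')² = (L/(nπ))² → 0, so a(u_n,u_n)/||u_n||_{H^1}² → 1. Hence the optimal constant is α = 1.
Therefore α = 1.
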